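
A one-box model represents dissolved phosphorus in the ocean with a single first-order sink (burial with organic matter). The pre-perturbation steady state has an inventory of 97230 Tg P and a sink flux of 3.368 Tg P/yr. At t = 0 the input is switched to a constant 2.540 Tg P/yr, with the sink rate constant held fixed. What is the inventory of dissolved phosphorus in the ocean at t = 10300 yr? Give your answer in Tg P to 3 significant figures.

90100 Tg P

Residence time τ = M₀/F₀ = 28870 yr. The eventual steady state is M_∞ = M₀·(F₁/F₀) = 97230 × 2.540/3.368 = 73327 Tg P.
The anomaly ΔM(t) = M(t) − M_∞ decays as ΔM₀·e^(−t/τ) with ΔM₀ = 97230 − 73327 = 23900 Tg P.
At t = 10300 yr, e^(−t/τ) = e^(−0.3568) = 0.6999, so ΔM = 16730 Tg P and M = 73327 + 16730 = 90057 Tg P.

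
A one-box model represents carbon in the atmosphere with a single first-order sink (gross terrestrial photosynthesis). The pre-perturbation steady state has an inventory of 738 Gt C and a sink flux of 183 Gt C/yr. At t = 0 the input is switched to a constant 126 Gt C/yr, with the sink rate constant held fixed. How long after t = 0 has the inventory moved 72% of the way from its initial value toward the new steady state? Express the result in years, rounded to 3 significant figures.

τ = M₀/F₀ = 738/183 = 4.033 yr.
The remaining gap fraction is e^(−t/τ); 72% covered ⇒ e^(−t/τ) = 0.280.
t = −τ ln(0.280) = 4.033 × 1.273 = 5.134 yr.

5.13 yr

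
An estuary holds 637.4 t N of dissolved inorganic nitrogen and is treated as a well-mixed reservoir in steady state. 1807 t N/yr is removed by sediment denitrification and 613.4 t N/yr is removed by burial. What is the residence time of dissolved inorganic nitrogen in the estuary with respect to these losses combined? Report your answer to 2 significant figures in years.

Total removal = 1807 + 613.4 = 2420.4 t N/yr.
τ = M / ΣF_out = 637.4 / 2420.4 = 0.2633 yr.

0.26 yr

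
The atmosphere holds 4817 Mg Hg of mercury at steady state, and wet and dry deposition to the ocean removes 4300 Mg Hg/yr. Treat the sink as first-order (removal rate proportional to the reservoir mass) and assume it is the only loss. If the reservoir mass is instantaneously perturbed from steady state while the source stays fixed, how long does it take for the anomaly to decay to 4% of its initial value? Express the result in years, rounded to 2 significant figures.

3.6 yr

For a linear reservoir the anomaly decays as exp(−t/τ) with τ = M/F = 4817/4300 = 1.120 yr.
exp(−t/τ) = 0.04 ⇒ t = −τ ln(0.04) = 1.120 × 3.219 = 3.606 yr.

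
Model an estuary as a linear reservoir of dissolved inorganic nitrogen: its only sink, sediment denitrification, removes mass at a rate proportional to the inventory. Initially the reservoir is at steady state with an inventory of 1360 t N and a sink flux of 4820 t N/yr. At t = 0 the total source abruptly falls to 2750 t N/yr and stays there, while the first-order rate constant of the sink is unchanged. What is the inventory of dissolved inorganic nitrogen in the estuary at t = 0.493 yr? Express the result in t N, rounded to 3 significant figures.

878 t N

The sink rate constant is k = F₀/M₀ = 4820/1360 = 3.544 yr⁻¹.
Solving dM/dt = F₁ − kM with M(0) = M₀ gives M(t) = F₁/k + (M₀ − F₁/k)·e^(−kt).
F₁/k = 2750/3.544 = 775.93 t N; kt = 3.544 × 0.493 = 1.747, e^(−kt) = 0.1743.
M(0.493) = 775.93 + (1360 − 775.93) × 0.1743 = 775.93 + 101.8 = 877.71 t N.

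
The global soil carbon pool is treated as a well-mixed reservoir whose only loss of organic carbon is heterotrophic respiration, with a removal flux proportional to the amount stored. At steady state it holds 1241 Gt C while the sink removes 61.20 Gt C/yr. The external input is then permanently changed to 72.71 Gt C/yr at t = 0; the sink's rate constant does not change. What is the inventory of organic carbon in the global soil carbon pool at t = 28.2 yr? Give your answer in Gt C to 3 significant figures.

1420 Gt C

The sink rate constant is k = F₀/M₀ = 61.20/1241 = 0.04932 yr⁻¹.
Solving dM/dt = F₁ − kM with M(0) = M₀ gives M(t) = F₁/k + (M₀ − F₁/k)·e^(−kt).
F₁/k = 72.71/0.04932 = 1474.4 Gt C; kt = 0.04932 × 28.2 = 1.391, e^(−kt) = 0.2489.
M(28.2) = 1474.4 + (1241 − 1474.4) × 0.2489 = 1474.4 − 58.09 = 1416.3 Gt C.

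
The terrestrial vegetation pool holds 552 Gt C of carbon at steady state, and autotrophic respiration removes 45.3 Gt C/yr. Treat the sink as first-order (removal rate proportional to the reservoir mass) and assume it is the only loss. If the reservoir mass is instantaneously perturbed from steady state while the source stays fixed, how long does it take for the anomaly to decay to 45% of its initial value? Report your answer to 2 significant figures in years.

For a linear reservoir the anomaly decays as exp(−t/τ) with τ = M/F = 552/45.3 = 12.19 yr.
exp(−t/τ) = 0.45 ⇒ t = −τ ln(0.45) = 12.19 × 0.7985 = 9.730 yr.

9.7 yr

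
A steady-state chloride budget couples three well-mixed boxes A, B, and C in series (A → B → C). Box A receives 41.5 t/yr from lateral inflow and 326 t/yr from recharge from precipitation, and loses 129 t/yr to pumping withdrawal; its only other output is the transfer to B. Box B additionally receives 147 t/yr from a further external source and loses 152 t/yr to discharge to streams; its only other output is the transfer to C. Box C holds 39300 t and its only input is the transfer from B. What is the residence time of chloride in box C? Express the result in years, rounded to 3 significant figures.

168 yr

Box A: F(A→B) = (41.5 + 326) − 129 = 238.50 t/yr.
Box B: F(B→C) = (238.50 + 147) − 152 = 233.50 t/yr.
Box C throughput = its input = 233.50 t/yr; τ = 39300 / 233.50 = 168.3 yr.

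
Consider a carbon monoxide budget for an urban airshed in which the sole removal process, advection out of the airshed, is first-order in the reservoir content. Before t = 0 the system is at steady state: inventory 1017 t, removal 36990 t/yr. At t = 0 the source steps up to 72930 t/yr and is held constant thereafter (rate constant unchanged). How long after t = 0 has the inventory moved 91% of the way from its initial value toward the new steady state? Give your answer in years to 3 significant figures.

0.0662 yr

τ = M₀/F₀ = 1017/36990 = 0.02749 yr.
The remaining gap fraction is e^(−t/τ); 91% covered ⇒ e^(−t/τ) = 0.0900.
t = −τ ln(0.0900) = 0.02749 × 2.408 = 0.06620 yr.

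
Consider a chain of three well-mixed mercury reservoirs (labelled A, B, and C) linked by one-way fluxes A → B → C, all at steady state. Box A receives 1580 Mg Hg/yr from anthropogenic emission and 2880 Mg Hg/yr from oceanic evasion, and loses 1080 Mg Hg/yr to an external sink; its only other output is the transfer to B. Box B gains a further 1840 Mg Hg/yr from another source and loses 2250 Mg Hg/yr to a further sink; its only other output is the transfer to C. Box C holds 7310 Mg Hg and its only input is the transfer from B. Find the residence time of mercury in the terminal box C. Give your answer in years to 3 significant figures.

Box A: F(A→B) = (1580 + 2880) − 1080 = 3380.0 Mg Hg/yr.
Box B: F(B→C) = (3380.0 + 1840) − 2250 = 2970.0 Mg Hg/yr.
Box C throughput = its input = 2970.0 Mg Hg/yr; τ = 7310 / 2970.0 = 2.461 yr.

2.46 yr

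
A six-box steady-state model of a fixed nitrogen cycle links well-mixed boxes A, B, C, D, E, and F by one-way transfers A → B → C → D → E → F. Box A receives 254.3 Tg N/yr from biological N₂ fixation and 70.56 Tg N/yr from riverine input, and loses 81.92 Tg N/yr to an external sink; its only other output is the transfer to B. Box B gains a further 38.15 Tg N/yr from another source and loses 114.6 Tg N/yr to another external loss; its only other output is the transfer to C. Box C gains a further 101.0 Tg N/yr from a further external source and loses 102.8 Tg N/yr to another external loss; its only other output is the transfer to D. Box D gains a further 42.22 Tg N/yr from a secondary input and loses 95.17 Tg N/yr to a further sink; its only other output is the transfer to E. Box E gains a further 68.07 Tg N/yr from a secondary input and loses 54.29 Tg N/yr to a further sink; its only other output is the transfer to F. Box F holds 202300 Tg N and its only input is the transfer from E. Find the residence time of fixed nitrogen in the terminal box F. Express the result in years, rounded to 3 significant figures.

1610 yr

Box A: F(A→B) = (254.3 + 70.56) − 81.92 = 242.94 Tg N/yr.
Box B: F(B→C) = (242.94 + 38.15) − 114.6 = 166.49 Tg N/yr.
Box C: F(C→D) = (166.49 + 101.0) − 102.8 = 164.69 Tg N/yr.
Box D: F(D→E) = (164.69 + 42.22) − 95.17 = 111.74 Tg N/yr.
Box E: F(E→F) = (111.74 + 68.07) − 54.29 = 125.52 Tg N/yr.
Box F throughput = its input = 125.52 Tg N/yr; τ = 202300 / 125.52 = 1612 yr.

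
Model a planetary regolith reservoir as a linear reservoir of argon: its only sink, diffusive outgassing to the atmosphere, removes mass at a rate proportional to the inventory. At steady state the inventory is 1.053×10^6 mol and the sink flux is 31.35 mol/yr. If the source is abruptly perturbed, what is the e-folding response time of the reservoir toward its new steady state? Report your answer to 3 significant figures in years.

33600 yr

For a linear reservoir the response time equals the residence time τ = M/F.
τ = 1.053×10^6 / 31.35 = 33590 yr.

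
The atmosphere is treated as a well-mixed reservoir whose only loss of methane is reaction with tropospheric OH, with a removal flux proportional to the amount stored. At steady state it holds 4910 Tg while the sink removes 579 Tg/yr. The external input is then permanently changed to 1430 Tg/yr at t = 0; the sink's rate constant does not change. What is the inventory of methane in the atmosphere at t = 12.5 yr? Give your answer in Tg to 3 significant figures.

τ = M₀/F₀ = 4910/579 = 8.480 yr; rate constant k = 1/τ.
New steady state M_∞ = F₁/k = F₁·τ = 1430 × 8.480 = 12127 Tg.
M(t) = M_∞ + (M₀ − M_∞)·e^(−t/τ); t/τ = 12.5/8.480 = 1.474, so e^(−t/τ) = 0.2290.
M(t) = 12127 − 7217 × 0.2290 = 10474 Tg.

10500 Tg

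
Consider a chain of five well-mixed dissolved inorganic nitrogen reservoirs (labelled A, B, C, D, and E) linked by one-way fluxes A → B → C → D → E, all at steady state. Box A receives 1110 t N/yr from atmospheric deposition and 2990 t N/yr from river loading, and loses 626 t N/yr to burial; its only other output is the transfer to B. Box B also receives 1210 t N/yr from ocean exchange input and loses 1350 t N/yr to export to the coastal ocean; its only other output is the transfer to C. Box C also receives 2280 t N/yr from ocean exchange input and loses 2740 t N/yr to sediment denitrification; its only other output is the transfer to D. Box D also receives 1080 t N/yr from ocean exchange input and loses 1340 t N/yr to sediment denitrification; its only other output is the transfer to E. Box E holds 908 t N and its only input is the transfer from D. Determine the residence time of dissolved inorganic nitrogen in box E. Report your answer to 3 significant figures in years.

Box A: F(A→B) = (1110 + 2990) − 626 = 3474.0 t N/yr.
Box B: F(B→C) = (3474.0 + 1210) − 1350 = 3334.0 t N/yr.
Box C: F(C→D) = (3334.0 + 2280) − 2740 = 2874.0 t N/yr.
Box D: F(D→E) = (2874.0 + 1080) − 1340 = 2614.0 t N/yr.
Box E throughput = its input = 2614.0 t N/yr; τ = 908 / 2614.0 = 0.3474 yr.

0.347 yr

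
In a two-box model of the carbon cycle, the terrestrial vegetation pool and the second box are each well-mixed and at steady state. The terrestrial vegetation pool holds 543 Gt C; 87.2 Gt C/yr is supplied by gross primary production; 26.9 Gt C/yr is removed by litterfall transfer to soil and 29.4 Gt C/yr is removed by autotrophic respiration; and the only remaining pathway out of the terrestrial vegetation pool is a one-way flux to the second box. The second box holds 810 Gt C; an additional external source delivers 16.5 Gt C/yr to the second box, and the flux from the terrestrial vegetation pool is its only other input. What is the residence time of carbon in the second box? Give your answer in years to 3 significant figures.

Balance the terrestrial vegetation pool: ΣF_in = 87.200 Gt C/yr.
Flux to the second box = ΣF_in − (26.9 + 29.4) = 30.900 Gt C/yr.
Total input to the second box = 30.900 + 16.5 = 47.400 Gt C/yr; at steady state this equals its total output.
τ = M / F = 810 / 47.400 = 17.09 yr.

17.1 yr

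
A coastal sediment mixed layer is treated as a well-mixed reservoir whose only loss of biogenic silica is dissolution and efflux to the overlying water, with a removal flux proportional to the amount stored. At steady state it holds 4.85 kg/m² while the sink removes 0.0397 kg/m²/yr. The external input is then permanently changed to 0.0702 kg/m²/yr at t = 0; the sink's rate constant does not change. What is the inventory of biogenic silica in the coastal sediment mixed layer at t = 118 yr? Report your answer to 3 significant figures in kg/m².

The sink rate constant is k = F₀/M₀ = 0.0397/4.85 = 0.008186 yr⁻¹.
Solving dM/dt = F₁ − kM with M(0) = M₀ gives M(t) = F₁/k + (M₀ − F₁/k)·e^(−kt).
F₁/k = 0.0702/0.008186 = 8.5761 kg/m²; kt = 0.008186 × 118 = 0.9659, e^(−kt) = 0.3806.
M(118) = 8.5761 + (4.85 − 8.5761) × 0.3806 = 8.5761 − 1.418 = 7.1578 kg/m².

7.16 kg/m²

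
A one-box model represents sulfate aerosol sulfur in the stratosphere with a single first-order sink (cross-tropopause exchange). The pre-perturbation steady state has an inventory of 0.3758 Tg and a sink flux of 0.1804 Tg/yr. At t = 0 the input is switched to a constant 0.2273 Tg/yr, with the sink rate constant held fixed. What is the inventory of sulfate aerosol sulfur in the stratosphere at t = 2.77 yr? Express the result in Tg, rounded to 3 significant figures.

0.448 Tg

Residence time τ = M₀/F₀ = 2.083 yr. The eventual steady state is M_∞ = M₀·(F₁/F₀) = 0.3758 × 0.2273/0.1804 = 0.47350 Tg.
The anomaly ΔM(t) = M(t) − M_∞ decays as ΔM₀·e^(−t/τ) with ΔM₀ = 0.3758 − 0.47350 = −0.09770 Tg.
At t = 2.77 yr, e^(−t/τ) = e^(−1.330) = 0.2646, so ΔM = −0.02585 Tg and M = 0.47350 − 0.02585 = 0.44765 Tg.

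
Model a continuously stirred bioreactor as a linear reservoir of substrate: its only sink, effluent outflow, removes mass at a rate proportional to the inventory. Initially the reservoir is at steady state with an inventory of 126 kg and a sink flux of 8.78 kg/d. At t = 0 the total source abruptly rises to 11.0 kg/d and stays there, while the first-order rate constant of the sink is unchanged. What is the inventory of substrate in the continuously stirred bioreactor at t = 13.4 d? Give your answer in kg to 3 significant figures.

145 kg

τ = M₀/F₀ = 126/8.78 = 14.35 d; rate constant k = 1/τ.
New steady state M_∞ = F₁/k = F₁·τ = 11.0 × 14.35 = 157.86 kg.
M(t) = M_∞ + (M₀ − M_∞)·e^(−t/τ); t/τ = 13.4/14.35 = 0.9337, so e^(−t/τ) = 0.3931.
M(t) = 157.86 − 31.86 × 0.3931 = 145.34 kg.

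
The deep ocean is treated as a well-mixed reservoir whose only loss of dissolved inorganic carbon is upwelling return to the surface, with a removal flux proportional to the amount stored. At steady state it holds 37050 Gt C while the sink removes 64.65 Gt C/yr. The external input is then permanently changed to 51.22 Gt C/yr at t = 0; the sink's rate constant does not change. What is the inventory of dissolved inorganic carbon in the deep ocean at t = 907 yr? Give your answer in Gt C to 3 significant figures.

30900 Gt C

Residence time τ = M₀/F₀ = 573.1 yr. The eventual steady state is M_∞ = M₀·(F₁/F₀) = 37050 × 51.22/64.65 = 29353 Gt C.
The anomaly ΔM(t) = M(t) − M_∞ decays as ΔM₀·e^(−t/τ) with ΔM₀ = 37050 − 29353 = 7697 Gt C.
At t = 907 yr, e^(−t/τ) = e^(−1.583) = 0.2054, so ΔM = 1581 Gt C and M = 29353 + 1581 = 30935 Gt C.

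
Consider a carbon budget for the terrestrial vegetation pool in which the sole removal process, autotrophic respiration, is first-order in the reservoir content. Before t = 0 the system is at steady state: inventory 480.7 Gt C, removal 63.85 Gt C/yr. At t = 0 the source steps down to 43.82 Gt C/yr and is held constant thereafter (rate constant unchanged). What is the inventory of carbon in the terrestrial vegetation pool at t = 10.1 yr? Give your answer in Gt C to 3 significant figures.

Residence time τ = M₀/F₀ = 7.529 yr. The eventual steady state is M_∞ = M₀·(F₁/F₀) = 480.7 × 43.82/63.85 = 329.90 Gt C.
The anomaly ΔM(t) = M(t) − M_∞ decays as ΔM₀·e^(−t/τ) with ΔM₀ = 480.7 − 329.90 = 150.8 Gt C.
At t = 10.1 yr, e^(−t/τ) = e^(−1.342) = 0.2614, so ΔM = 39.42 Gt C and M = 329.90 + 39.42 = 369.33 Gt C.

369 Gt C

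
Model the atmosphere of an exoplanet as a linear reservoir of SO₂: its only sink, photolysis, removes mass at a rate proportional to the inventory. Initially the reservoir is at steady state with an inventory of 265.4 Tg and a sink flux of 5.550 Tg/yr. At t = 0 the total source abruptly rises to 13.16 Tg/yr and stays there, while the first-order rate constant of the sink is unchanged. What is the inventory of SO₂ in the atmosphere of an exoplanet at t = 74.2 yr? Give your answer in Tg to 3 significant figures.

552 Tg

The sink rate constant is k = F₀/M₀ = 5.550/265.4 = 0.02091 yr⁻¹.
Solving dM/dt = F₁ − kM with M(0) = M₀ gives M(t) = F₁/k + (M₀ − F₁/k)·e^(−kt).
F₁/k = 13.16/0.02091 = 629.31 Tg; kt = 0.02091 × 74.2 = 1.552, e^(−kt) = 0.2119.
M(74.2) = 629.31 + (265.4 − 629.31) × 0.2119 = 629.31 − 77.11 = 552.20 Tg.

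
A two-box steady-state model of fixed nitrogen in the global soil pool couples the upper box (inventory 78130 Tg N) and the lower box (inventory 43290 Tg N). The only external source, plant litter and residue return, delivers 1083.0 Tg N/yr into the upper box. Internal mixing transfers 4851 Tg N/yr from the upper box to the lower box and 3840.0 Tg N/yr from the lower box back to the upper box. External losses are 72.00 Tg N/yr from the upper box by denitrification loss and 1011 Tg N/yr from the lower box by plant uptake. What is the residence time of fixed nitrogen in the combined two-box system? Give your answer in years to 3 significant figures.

112 yr

Residence time in the combined system uses the total inventory and the total *external* removal — internal exchanges between the two boxes cancel.
M_total = 78130 + 43290 = 121420 Tg N.
ΣF_external_out = 72.00 + 1011 = 1083.0 Tg N/yr.
τ = M_total / ΣF_ext = 121420 / 1083.0 = 112.1 yr.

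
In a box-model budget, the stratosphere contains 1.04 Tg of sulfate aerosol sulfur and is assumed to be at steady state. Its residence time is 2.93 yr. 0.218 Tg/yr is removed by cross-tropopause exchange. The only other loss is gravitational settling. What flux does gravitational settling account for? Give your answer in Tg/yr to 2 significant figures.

0.14 Tg/yr

Total removal F = M/τ = 1.04 / 2.93 = 0.3549 Tg/yr.
Gravitational settling = F − (0.218) = 0.3549 − 0.2180 = 0.1369 Tg/yr.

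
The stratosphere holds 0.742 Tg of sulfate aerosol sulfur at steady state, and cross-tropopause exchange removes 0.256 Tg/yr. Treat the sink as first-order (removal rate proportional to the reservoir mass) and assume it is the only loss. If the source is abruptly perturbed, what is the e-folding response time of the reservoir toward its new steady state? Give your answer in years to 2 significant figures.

For a linear reservoir the response time equals the residence time τ = M/F.
τ = 0.742 / 0.256 = 2.898 yr.

2.9 yr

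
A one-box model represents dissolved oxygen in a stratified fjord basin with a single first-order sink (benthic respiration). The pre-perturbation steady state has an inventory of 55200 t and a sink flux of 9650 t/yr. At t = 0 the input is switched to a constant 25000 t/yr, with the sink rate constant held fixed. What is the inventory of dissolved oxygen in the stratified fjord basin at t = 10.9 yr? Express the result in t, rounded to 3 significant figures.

The sink rate constant is k = F₀/M₀ = 9650/55200 = 0.1748 yr⁻¹.
Solving dM/dt = F₁ − kM with M(0) = M₀ gives M(t) = F₁/k + (M₀ − F₁/k)·e^(−kt).
F₁/k = 25000/0.1748 = 143010 t; kt = 0.1748 × 10.9 = 1.906, e^(−kt) = 0.1487.
M(10.9) = 143010 + (55200 − 143010) × 0.1487 = 143010 − 13060 = 129940 t.

130000 t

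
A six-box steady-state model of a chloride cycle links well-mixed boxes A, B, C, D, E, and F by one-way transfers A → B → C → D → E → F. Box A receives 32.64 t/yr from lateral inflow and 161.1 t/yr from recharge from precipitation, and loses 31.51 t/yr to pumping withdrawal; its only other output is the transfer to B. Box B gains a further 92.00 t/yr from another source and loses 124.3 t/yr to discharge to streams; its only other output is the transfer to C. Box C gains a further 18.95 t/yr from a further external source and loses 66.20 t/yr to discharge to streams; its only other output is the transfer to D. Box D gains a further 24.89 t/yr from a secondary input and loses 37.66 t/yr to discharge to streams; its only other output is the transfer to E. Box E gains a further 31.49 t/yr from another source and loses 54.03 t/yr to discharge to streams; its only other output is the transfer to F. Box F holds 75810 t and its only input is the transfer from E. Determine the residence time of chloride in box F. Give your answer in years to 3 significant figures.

1600 yr

Box A: F(A→B) = (32.64 + 161.1) − 31.51 = 162.23 t/yr.
Box B: F(B→C) = (162.23 + 92.00) − 124.3 = 129.93 t/yr.
Box C: F(C→D) = (129.93 + 18.95) − 66.20 = 82.680 t/yr.
Box D: F(D→E) = (82.680 + 24.89) − 37.66 = 69.910 t/yr.
Box E: F(E→F) = (69.910 + 31.49) − 54.03 = 47.370 t/yr.
Box F throughput = its input = 47.370 t/yr; τ = 75810 / 47.370 = 1600 yr.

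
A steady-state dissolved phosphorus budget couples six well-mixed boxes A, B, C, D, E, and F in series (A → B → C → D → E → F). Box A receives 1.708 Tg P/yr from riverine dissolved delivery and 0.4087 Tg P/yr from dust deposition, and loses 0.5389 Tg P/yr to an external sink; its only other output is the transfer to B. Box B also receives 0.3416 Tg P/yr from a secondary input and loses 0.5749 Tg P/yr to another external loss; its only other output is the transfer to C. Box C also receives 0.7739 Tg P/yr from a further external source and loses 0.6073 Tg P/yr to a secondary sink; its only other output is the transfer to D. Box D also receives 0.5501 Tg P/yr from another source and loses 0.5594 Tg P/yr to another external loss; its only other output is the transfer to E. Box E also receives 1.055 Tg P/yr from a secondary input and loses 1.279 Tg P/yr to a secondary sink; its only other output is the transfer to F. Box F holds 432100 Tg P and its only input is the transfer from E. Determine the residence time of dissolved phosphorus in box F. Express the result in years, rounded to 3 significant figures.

Box A: F(A→B) = (1.708 + 0.4087) − 0.5389 = 1.5778 Tg P/yr.
Box B: F(B→C) = (1.5778 + 0.3416) − 0.5749 = 1.3445 Tg P/yr.
Box C: F(C→D) = (1.3445 + 0.7739) − 0.6073 = 1.5111 Tg P/yr.
Box D: F(D→E) = (1.5111 + 0.5501) − 0.5594 = 1.5018 Tg P/yr.
Box E: F(E→F) = (1.5018 + 1.055) − 1.279 = 1.2778 Tg P/yr.
Box F throughput = its input = 1.2778 Tg P/yr; τ = 432100 / 1.2778 = 338200 yr.

338000 yr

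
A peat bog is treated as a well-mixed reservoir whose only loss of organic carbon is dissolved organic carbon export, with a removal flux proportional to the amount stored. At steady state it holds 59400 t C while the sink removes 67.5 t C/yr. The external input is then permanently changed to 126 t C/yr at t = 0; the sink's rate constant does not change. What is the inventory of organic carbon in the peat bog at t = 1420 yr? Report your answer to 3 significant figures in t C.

101000 t C

The sink rate constant is k = F₀/M₀ = 67.5/59400 = 0.001136 yr⁻¹.
Solving dM/dt = F₁ − kM with M(0) = M₀ gives M(t) = F₁/k + (M₀ − F₁/k)·e^(−kt).
F₁/k = 126/0.001136 = 110880 t C; kt = 0.001136 × 1420 = 1.614, e^(−kt) = 0.1992.
M(1420) = 110880 + (59400 − 110880) × 0.1992 = 110880 − 10250 = 100630 t C.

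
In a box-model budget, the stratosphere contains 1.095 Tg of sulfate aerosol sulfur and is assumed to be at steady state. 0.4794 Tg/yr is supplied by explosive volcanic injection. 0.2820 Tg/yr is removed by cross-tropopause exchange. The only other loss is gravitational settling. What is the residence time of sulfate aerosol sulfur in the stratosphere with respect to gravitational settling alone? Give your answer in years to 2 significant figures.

At steady state ΣF_in = ΣF_out.
ΣF_in = 0.47940 Tg/yr.
Gravitational settling flux = ΣF_in − (0.2820) = 0.47940 − 0.2820 = 0.1974 Tg/yr.
τ = M / F = 1.095 / 0.1974 = 5.547 yr.

5.5 yr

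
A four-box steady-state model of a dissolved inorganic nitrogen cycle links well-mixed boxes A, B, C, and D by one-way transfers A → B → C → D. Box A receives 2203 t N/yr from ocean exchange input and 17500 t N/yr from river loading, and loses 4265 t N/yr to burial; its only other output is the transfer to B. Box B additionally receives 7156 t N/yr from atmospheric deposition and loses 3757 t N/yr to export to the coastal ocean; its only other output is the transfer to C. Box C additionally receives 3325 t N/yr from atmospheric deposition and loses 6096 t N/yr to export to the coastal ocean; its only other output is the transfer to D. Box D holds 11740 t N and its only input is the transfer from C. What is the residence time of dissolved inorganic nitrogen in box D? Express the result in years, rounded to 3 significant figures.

Box A: F(A→B) = (2203 + 17500) − 4265 = 15438 t N/yr.
Box B: F(B→C) = (15438 + 7156) − 3757 = 18837 t N/yr.
Box C: F(C→D) = (18837 + 3325) − 6096 = 16066 t N/yr.
Box D throughput = its input = 16066 t N/yr; τ = 11740 / 16066 = 0.7307 yr.

0.731 yr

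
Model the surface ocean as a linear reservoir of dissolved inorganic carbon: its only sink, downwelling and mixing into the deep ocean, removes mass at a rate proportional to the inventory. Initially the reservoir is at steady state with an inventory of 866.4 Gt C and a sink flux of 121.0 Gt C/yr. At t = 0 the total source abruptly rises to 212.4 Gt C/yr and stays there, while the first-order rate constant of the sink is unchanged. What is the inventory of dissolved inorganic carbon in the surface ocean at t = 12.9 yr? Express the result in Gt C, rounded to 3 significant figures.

τ = M₀/F₀ = 866.4/121.0 = 7.160 yr; rate constant k = 1/τ.
New steady state M_∞ = F₁/k = F₁·τ = 212.4 × 7.160 = 1520.9 Gt C.
M(t) = M_∞ + (M₀ − M_∞)·e^(−t/τ); t/τ = 12.9/7.160 = 1.802, so e^(−t/τ) = 0.1650.
M(t) = 1520.9 − 654.5 × 0.1650 = 1412.8 Gt C.

1410 Gt C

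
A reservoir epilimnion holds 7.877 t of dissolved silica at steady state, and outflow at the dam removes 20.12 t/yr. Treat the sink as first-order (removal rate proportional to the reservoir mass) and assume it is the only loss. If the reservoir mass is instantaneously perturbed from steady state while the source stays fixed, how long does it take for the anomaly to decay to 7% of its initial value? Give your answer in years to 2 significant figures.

For a linear reservoir the anomaly decays as exp(−t/τ) with τ = M/F = 7.877/20.12 = 0.3915 yr.
exp(−t/τ) = 0.07 ⇒ t = −τ ln(0.07) = 0.3915 × 2.659 = 1.041 yr.

1.0 yr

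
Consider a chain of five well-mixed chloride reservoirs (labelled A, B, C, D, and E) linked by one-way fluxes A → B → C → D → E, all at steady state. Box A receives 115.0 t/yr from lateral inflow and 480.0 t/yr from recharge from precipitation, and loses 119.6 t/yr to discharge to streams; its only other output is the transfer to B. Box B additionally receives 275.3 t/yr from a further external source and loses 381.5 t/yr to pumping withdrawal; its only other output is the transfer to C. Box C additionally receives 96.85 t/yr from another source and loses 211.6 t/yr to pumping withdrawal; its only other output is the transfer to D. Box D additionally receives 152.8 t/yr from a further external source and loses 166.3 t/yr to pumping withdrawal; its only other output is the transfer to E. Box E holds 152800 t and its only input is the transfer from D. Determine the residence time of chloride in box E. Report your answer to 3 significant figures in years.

634 yr

Box A: F(A→B) = (115.0 + 480.0) − 119.6 = 475.40 t/yr.
Box B: F(B→C) = (475.40 + 275.3) − 381.5 = 369.20 t/yr.
Box C: F(C→D) = (369.20 + 96.85) − 211.6 = 254.45 t/yr.
Box D: F(D→E) = (254.45 + 152.8) − 166.3 = 240.95 t/yr.
Box E throughput = its input = 240.95 t/yr; τ = 152800 / 240.95 = 634.2 yr.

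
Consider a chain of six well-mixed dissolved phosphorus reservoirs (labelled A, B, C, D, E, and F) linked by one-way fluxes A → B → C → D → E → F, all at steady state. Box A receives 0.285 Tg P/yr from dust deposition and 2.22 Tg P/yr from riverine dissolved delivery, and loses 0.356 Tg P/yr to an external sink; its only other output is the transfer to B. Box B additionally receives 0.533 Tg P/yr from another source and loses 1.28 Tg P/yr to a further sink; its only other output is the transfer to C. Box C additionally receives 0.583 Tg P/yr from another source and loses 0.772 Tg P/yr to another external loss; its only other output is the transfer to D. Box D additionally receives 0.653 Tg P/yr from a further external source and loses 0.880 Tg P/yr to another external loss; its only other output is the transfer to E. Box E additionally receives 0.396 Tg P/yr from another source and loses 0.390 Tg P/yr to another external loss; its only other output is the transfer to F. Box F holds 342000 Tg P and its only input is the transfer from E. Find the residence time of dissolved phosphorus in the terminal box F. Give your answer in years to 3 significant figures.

Box A: F(A→B) = (0.285 + 2.22) − 0.356 = 2.1490 Tg P/yr.
Box B: F(B→C) = (2.1490 + 0.533) − 1.28 = 1.4020 Tg P/yr.
Box C: F(C→D) = (1.4020 + 0.583) − 0.772 = 1.2130 Tg P/yr.
Box D: F(D→E) = (1.2130 + 0.653) − 0.880 = 0.98600 Tg P/yr.
Box E: F(E→F) = (0.98600 + 0.396) − 0.390 = 0.99200 Tg P/yr.
Box F throughput = its input = 0.99200 Tg P/yr; τ = 342000 / 0.99200 = 344800 yr.

345000 yr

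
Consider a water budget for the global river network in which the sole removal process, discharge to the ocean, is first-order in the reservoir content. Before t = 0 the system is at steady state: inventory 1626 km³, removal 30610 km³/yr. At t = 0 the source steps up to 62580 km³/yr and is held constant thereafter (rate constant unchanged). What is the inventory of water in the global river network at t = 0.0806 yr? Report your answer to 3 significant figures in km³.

2950 km³

The sink rate constant is k = F₀/M₀ = 30610/1626 = 18.83 yr⁻¹.
Solving dM/dt = F₁ − kM with M(0) = M₀ gives M(t) = F₁/k + (M₀ − F₁/k)·e^(−kt).
F₁/k = 62580/18.83 = 3324.2 km³; kt = 18.83 × 0.0806 = 1.517, e^(−kt) = 0.2193.
M(0.0806) = 3324.2 + (1626 − 3324.2) × 0.2193 = 3324.2 − 372.4 = 2951.8 km³.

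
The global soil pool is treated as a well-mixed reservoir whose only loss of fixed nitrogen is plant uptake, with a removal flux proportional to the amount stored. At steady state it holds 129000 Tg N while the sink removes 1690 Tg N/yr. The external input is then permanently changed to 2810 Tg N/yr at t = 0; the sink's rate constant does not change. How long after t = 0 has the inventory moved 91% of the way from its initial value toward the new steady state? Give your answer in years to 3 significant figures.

184 yr

τ = M₀/F₀ = 129000/1690 = 76.33 yr.
The remaining gap fraction is e^(−t/τ); 91% covered ⇒ e^(−t/τ) = 0.0900.
t = −τ ln(0.0900) = 76.33 × 2.408 = 183.8 yr.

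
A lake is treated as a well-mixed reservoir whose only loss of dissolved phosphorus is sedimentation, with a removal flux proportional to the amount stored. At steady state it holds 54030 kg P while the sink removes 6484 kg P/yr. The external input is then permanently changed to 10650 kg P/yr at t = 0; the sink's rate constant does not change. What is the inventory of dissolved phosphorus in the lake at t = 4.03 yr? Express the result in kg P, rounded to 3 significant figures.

67300 kg P

τ = M₀/F₀ = 54030/6484 = 8.333 yr; rate constant k = 1/τ.
New steady state M_∞ = F₁/k = F₁·τ = 10650 × 8.333 = 88745 kg P.
M(t) = M_∞ + (M₀ − M_∞)·e^(−t/τ); t/τ = 4.03/8.333 = 0.4836, so e^(−t/τ) = 0.6165.
M(t) = 88745 − 34710 × 0.6165 = 67342 kg P.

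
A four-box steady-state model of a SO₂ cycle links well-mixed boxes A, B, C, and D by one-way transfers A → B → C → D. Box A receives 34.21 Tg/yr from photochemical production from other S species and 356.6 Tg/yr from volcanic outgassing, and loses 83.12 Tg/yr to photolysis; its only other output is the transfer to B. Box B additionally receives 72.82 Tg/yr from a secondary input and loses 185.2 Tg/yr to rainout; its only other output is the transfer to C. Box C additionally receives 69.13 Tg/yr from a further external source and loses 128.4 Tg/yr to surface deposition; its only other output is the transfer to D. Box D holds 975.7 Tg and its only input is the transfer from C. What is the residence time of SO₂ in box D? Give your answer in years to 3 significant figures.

7.17 yr

Box A: F(A→B) = (34.21 + 356.6) − 83.12 = 307.69 Tg/yr.
Box B: F(B→C) = (307.69 + 72.82) − 185.2 = 195.31 Tg/yr.
Box C: F(C→D) = (195.31 + 69.13) − 128.4 = 136.04 Tg/yr.
Box D throughput = its input = 136.04 Tg/yr; τ = 975.7 / 136.04 = 7.172 yr.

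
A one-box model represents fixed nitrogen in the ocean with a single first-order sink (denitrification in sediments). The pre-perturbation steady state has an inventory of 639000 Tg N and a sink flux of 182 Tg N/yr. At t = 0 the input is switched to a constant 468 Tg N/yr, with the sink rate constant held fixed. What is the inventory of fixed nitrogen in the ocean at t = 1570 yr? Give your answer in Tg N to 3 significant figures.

1.00×10^6 Tg N

The sink rate constant is k = F₀/M₀ = 182/639000 = 0.0002848 yr⁻¹.
Solving dM/dt = F₁ − kM with M(0) = M₀ gives M(t) = F₁/k + (M₀ − F₁/k)·e^(−kt).
F₁/k = 468/0.0002848 = 1.6431×10^6 Tg N; kt = 0.0002848 × 1570 = 0.4472, e^(−kt) = 0.6394.
M(1570) = 1.6431×10^6 + (639000 − 1.6431×10^6) × 0.6394 = 1.6431×10^6 − 642100 = 1.0011×10^6 Tg N.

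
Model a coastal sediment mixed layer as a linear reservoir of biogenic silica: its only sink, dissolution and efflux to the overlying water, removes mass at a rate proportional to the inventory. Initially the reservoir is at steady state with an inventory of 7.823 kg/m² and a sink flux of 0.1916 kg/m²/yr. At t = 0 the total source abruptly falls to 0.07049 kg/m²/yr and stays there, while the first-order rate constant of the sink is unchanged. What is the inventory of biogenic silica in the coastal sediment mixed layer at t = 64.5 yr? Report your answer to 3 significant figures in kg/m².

3.90 kg/m²

τ = M₀/F₀ = 7.823/0.1916 = 40.83 yr; rate constant k = 1/τ.
New steady state M_∞ = F₁/k = F₁·τ = 0.07049 × 40.83 = 2.8781 kg/m².
M(t) = M_∞ + (M₀ − M_∞)·e^(−t/τ); t/τ = 64.5/40.83 = 1.580, so e^(−t/τ) = 0.2060.
M(t) = 2.8781 + 4.945 × 0.2060 = 3.8969 kg/m².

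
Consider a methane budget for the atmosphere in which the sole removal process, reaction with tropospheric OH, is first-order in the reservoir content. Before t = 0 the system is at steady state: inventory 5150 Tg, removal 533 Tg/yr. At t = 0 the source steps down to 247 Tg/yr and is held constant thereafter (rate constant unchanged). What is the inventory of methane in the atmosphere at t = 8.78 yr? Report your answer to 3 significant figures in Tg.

3500 Tg

The sink rate constant is k = F₀/M₀ = 533/5150 = 0.1035 yr⁻¹.
Solving dM/dt = F₁ − kM with M(0) = M₀ gives M(t) = F₁/k + (M₀ − F₁/k)·e^(−kt).
F₁/k = 247/0.1035 = 2386.6 Tg; kt = 0.1035 × 8.78 = 0.9087, e^(−kt) = 0.4031.
M(8.78) = 2386.6 + (5150 − 2386.6) × 0.4031 = 2386.6 + 1114 = 3500.4 Tg.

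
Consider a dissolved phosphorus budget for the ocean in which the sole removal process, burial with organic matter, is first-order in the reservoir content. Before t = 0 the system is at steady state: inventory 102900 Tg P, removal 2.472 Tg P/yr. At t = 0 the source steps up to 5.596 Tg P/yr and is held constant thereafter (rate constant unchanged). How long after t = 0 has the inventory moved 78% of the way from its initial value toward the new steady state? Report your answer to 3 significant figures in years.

63000 yr

τ = M₀/F₀ = 102900/2.472 = 41630 yr.
The remaining gap fraction is e^(−t/τ); 78% covered ⇒ e^(−t/τ) = 0.220.
t = −τ ln(0.220) = 41630 × 1.514 = 63030 yr.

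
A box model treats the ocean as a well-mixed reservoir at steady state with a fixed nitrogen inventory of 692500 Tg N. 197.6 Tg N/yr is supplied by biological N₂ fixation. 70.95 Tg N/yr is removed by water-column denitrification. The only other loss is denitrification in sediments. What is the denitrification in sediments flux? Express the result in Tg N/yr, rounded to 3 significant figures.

127 Tg N/yr

At steady state ΣF_in = ΣF_out.
ΣF_in = 197.60 Tg N/yr.
Denitrification in sediments flux = ΣF_in − (70.95) = 197.60 − 70.95 = 126.6 Tg N/yr.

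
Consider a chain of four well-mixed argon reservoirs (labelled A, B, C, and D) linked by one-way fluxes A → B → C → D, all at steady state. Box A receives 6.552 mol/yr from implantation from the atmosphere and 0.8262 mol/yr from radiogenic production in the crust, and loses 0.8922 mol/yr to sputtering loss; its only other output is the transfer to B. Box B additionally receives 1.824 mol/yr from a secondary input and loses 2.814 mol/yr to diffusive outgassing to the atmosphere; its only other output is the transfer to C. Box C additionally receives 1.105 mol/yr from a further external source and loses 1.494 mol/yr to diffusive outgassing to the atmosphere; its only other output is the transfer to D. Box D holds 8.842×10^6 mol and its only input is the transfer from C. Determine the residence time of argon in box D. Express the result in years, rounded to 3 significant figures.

1.73×10^6 yr

Box A: F(A→B) = (6.552 + 0.8262) − 0.8922 = 6.4860 mol/yr.
Box B: F(B→C) = (6.4860 + 1.824) − 2.814 = 5.4960 mol/yr.
Box C: F(C→D) = (5.4960 + 1.105) − 1.494 = 5.1070 mol/yr.
Box D throughput = its input = 5.1070 mol/yr; τ = 8.842×10^6 / 5.1070 = 1.731×10^6 yr.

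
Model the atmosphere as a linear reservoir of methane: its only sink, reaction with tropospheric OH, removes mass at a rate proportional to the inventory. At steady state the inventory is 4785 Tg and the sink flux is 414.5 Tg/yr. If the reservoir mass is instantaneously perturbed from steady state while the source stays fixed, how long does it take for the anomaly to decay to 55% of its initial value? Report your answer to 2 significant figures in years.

For a linear reservoir the anomaly decays as exp(−t/τ) with τ = M/F = 4785/414.5 = 11.54 yr.
exp(−t/τ) = 0.55 ⇒ t = −τ ln(0.55) = 11.54 × 0.5978 = 6.901 yr.

6.9 yr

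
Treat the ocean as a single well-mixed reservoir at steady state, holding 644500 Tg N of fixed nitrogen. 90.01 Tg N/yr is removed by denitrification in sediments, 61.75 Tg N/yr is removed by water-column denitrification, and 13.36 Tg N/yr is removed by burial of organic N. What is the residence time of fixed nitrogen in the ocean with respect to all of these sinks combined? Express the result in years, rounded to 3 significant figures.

Total removal flux = 90.01 + 61.75 + 13.36 = 165.12 Tg N/yr.
τ = M / ΣF_out = 644500 / 165.12 = 3903 yr.

3900 yr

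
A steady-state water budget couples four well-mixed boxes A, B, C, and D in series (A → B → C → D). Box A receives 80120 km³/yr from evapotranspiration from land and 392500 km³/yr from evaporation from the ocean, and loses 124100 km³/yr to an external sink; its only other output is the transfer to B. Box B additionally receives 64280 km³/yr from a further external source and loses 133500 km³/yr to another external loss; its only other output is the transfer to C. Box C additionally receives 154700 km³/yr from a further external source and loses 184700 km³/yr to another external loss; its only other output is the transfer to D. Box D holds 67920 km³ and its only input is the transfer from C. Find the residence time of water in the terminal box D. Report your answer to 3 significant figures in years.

0.272 yr

Box A: F(A→B) = (80120 + 392500) − 124100 = 348520 km³/yr.
Box B: F(B→C) = (348520 + 64280) − 133500 = 279300 km³/yr.
Box C: F(C→D) = (279300 + 154700) − 184700 = 249300 km³/yr.
Box D throughput = its input = 249300 km³/yr; τ = 67920 / 249300 = 0.2724 yr.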